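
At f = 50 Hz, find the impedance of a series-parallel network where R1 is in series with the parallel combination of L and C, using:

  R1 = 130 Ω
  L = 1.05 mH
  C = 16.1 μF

Step 1 — Angular frequency: ω = 2π·f = 2π·50 = 314.2 rad/s.
Step 2 — Component impedances:
  R1: Z = R = 130 Ω
  L: Z = jωL = j·314.2·0.00105 = 0 + j0.3299 Ω
  C: Z = 1/(jωC) = -j/(ω·C) = 0 - j197.7 Ω
Step 3 — Parallel branch: L || C = 1/(1/L + 1/C) = 0 + j0.3304 Ω.
Step 4 — Series with R1: Z_total = R1 + (L || C) = 130 + j0.3304 Ω = 130∠0.1° Ω.

Z = 130 + j0.3304 Ω = 130∠0.1° Ω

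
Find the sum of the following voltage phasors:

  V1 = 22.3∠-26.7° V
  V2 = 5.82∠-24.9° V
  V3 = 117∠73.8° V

Step 1 — Convert each phasor to rectangular form:
  V1 = 22.3·(cos(-26.7°) + j·sin(-26.7°)) = 19.92 - j10.02 V
  V2 = 5.82·(cos(-24.9°) + j·sin(-24.9°)) = 5.279 - j2.45 V
  V3 = 117·(cos(73.8°) + j·sin(73.8°)) = 32.64 + j112.4 V
Step 2 — Sum components: V_total = 57.84 + j99.88 V.
Step 3 — Convert to polar: |V_total| = 115.4 V, ∠V_total = 59.9°.

V_total = 115.4∠59.9° V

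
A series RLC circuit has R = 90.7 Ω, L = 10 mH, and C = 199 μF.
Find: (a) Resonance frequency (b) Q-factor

Step 1 — Resonance condition Im(Z)=0 gives ω₀ = 1/√(LC).
Step 2 — ω₀ = 1/√(0.01·0.000199) = 708.9 rad/s.
Step 3 — f₀ = ω₀/(2π) = 112.8 Hz.
Step 4 — Series Q: Q = ω₀L/R = 708.9·0.01/90.7 = 0.07816.

(a) f₀ = 112.8 Hz  (b) Q = 0.07816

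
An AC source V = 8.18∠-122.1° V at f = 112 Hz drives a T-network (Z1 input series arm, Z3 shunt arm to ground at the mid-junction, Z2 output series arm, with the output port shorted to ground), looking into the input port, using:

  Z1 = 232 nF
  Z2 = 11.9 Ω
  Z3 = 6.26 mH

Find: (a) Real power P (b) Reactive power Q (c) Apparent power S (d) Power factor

Step 1 — Angular frequency: ω = 2π·f = 2π·112 = 703.7 rad/s.
Step 2 — Component impedances:
  Z1: Z = 1/(jωC) = -j/(ω·C) = 0 - j6125 Ω
  Z2: Z = R = 11.9 Ω
  Z3: Z = jωL = j·703.7·0.00626 = 0 + j4.405 Ω
Step 3 — With the output port shorted to ground, the output series arm Z2 runs from the junction to ground; the shunt arm Z3 also runs from the junction to ground. They appear in parallel: Z3 || Z2 = 1.434 + j3.874 Ω.
Step 4 — Series with input arm Z1: Z_in = Z1 + (Z3 || Z2) = 1.434 - j6121 Ω = 6121∠-90.0° Ω.
Step 5 — Source phasor: V = 8.18∠-122.1° V = -4.347 - j6.929 V.
Step 6 — Current: I = V / Z = 0.001132 - j0.0007104 A = 0.001336∠-32.1° A.
Step 7 — Complex power: S = V·I* = 2.561e-06 - j0.01093 VA.
Step 8 — Real power: P = Re(S) = 2.561e-06 W.
Step 9 — Reactive power: Q = Im(S) = -0.01093 VAR.
Step 10 — Apparent power: |S| = 0.01093 VA.
Step 11 — Power factor: PF = P/|S| = 0.0002343 (leading).

(a) P = 2.561e-06 W  (b) Q = -0.01093 VAR  (c) S = 0.01093 VA  (d) PF = 0.0002343 (leading)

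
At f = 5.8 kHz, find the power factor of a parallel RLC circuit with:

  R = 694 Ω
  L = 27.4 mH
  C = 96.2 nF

Step 1 — Angular frequency: ω = 2π·f = 2π·5800 = 3.644e+04 rad/s.
Step 2 — Component impedances:
  R: Z = R = 694 Ω
  L: Z = jωL = j·3.644e+04·0.0274 = 0 + j998.5 Ω
  C: Z = 1/(jωC) = -j/(ω·C) = 0 - j285.2 Ω
Step 3 — Parallel combination: 1/Z_total = 1/R + 1/L + 1/C; Z_total = 172.6 - j300 Ω = 346.1∠-60.1° Ω.
Step 4 — Power factor: PF = cos(φ) = Re(Z)/|Z| = 172.6/346.1 = 0.4987.
Step 5 — Type: Im(Z) = -300 ⇒ leading (phase φ = -60.1°).

PF = 0.4987 (leading, φ = -60.1°)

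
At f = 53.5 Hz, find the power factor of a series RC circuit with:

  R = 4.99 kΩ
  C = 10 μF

Step 1 — Angular frequency: ω = 2π·f = 2π·53.5 = 336.2 rad/s.
Step 2 — Component impedances:
  R: Z = R = 4990 Ω
  C: Z = 1/(jωC) = -j/(ω·C) = 0 - j297.5 Ω
Step 3 — Series combination: Z_total = R + C = 4990 - j297.5 Ω = 4999∠-3.4° Ω.
Step 4 — Power factor: PF = cos(φ) = Re(Z)/|Z| = 4990/4999 = 0.9982.
Step 5 — Type: Im(Z) = -297.5 ⇒ leading (phase φ = -3.4°).

PF = 0.9982 (leading, φ = -3.4°)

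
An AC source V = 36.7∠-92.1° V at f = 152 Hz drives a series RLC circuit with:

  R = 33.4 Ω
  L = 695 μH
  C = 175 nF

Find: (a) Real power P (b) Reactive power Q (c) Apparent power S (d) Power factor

Step 1 — Angular frequency: ω = 2π·f = 2π·152 = 955 rad/s.
Step 2 — Component impedances:
  R: Z = R = 33.4 Ω
  L: Z = jωL = j·955·0.000695 = 0 + j0.6638 Ω
  C: Z = 1/(jωC) = -j/(ω·C) = 0 - j5983 Ω
Step 3 — Series combination: Z_total = R + L + C = 33.4 - j5983 Ω = 5983∠-89.7° Ω.
Step 4 — Source phasor: V = 36.7∠-92.1° V = -1.345 - j36.68 V.
Step 5 — Current: I = V / Z = 0.006129 - j0.000259 A = 0.006134∠-2.4° A.
Step 6 — Complex power: S = V·I* = 0.001257 - j0.2251 VA.
Step 7 — Real power: P = Re(S) = 0.001257 W.
Step 8 — Reactive power: Q = Im(S) = -0.2251 VAR.
Step 9 — Apparent power: |S| = 0.2251 VA.
Step 10 — Power factor: PF = P/|S| = 0.005583 (leading).

(a) P = 0.001257 W  (b) Q = -0.2251 VAR  (c) S = 0.2251 VA  (d) PF = 0.005583 (leading)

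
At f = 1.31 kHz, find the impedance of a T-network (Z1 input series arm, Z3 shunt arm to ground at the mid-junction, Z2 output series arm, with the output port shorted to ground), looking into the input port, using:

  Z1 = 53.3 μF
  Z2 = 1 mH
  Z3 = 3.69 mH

Step 1 — Angular frequency: ω = 2π·f = 2π·1310 = 8231 rad/s.
Step 2 — Component impedances:
  Z1: Z = 1/(jωC) = -j/(ω·C) = 0 - j2.279 Ω
  Z2: Z = jωL = j·8231·0.001 = 0 + j8.231 Ω
  Z3: Z = jωL = j·8231·0.00369 = 0 + j30.37 Ω
Step 3 — With the output port shorted to ground, the output series arm Z2 runs from the junction to ground; the shunt arm Z3 also runs from the junction to ground. They appear in parallel: Z3 || Z2 = 0 + j6.476 Ω.
Step 4 — Series with input arm Z1: Z_in = Z1 + (Z3 || Z2) = 0 + j4.197 Ω = 4.197∠90.0° Ω.

Z = 0 + j4.197 Ω = 4.197∠90.0° Ω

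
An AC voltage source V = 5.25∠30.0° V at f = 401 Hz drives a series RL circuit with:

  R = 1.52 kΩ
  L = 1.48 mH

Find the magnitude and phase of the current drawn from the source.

Step 1 — Angular frequency: ω = 2π·f = 2π·401 = 2520 rad/s.
Step 2 — Component impedances:
  R: Z = R = 1520 Ω
  L: Z = jωL = j·2520·0.00148 = 0 + j3.729 Ω
Step 3 — Series combination: Z_total = R + L = 1520 + j3.729 Ω = 1520∠0.1° Ω.
Step 4 — Source phasor: V = 5.25∠30.0° V = 4.547 + j2.625 V.
Step 5 — Ohm's law: I = V / Z_total = (4.547 + j2.625) / (1520 + j3.729) = 0.002995 + j0.00172 A.
Step 6 — Convert to polar: |I| = 0.003454 A, ∠I = 29.9°.

I = 0.003454∠29.9° A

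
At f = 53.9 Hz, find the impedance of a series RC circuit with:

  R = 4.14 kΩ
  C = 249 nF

Step 1 — Angular frequency: ω = 2π·f = 2π·53.9 = 338.7 rad/s.
Step 2 — Component impedances:
  R: Z = R = 4140 Ω
  C: Z = 1/(jωC) = -j/(ω·C) = 0 - j1.186e+04 Ω
Step 3 — Series combination: Z_total = R + C = 4140 - j1.186e+04 Ω = 1.256e+04∠-70.8° Ω.

Z = 4140 - j1.186e+04 Ω = 1.256e+04∠-70.8° Ω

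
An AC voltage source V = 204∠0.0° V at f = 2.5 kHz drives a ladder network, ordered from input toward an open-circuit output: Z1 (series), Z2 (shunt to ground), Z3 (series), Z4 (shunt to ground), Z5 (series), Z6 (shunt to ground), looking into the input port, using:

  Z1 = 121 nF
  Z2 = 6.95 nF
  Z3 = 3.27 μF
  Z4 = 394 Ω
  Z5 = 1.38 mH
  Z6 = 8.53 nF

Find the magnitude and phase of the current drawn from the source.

Step 1 — Angular frequency: ω = 2π·f = 2π·2500 = 1.571e+04 rad/s.
Step 2 — Component impedances:
  Z1: Z = 1/(jωC) = -j/(ω·C) = 0 - j526.1 Ω
  Z2: Z = 1/(jωC) = -j/(ω·C) = 0 - j9160 Ω
  Z3: Z = 1/(jωC) = -j/(ω·C) = 0 - j19.47 Ω
  Z4: Z = R = 394 Ω
  Z5: Z = jωL = j·1.571e+04·0.00138 = 0 + j21.68 Ω
  Z6: Z = 1/(jωC) = -j/(ω·C) = 0 - j7463 Ω
Step 3 — Ladder network (open output): work backward from the far end, alternating series and parallel combinations. Z_in = 388.8 - j582.8 Ω = 700.6∠-56.3° Ω.
Step 4 — Source phasor: V = 204∠0.0° V = 204 V.
Step 5 — Ohm's law: I = V / Z_total = (204) / (388.8 - j582.8) = 0.1616 + j0.2422 A.
Step 6 — Convert to polar: |I| = 0.2912 A, ∠I = 56.3°.

I = 0.2912∠56.3° A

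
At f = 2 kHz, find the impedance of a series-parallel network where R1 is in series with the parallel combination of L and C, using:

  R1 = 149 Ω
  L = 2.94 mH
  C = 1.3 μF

Step 1 — Angular frequency: ω = 2π·f = 2π·2000 = 1.257e+04 rad/s.
Step 2 — Component impedances:
  R1: Z = R = 149 Ω
  L: Z = jωL = j·1.257e+04·0.00294 = 0 + j36.95 Ω
  C: Z = 1/(jωC) = -j/(ω·C) = 0 - j61.21 Ω
Step 3 — Parallel branch: L || C = 1/(1/L + 1/C) = 0 + j93.19 Ω.
Step 4 — Series with R1: Z_total = R1 + (L || C) = 149 + j93.19 Ω = 175.7∠32.0° Ω.

Z = 149 + j93.19 Ω = 175.7∠32.0° Ω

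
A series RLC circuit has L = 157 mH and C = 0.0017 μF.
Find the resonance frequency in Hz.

Step 1 — Resonance condition Im(Z)=0 gives ω₀ = 1/√(LC).
Step 2 — ω₀ = 1/√(0.157·1.7e-09) = 6.121e+04 rad/s.
Step 3 — f₀ = ω₀/(2π) = 9742 Hz.

f₀ = 9742 Hz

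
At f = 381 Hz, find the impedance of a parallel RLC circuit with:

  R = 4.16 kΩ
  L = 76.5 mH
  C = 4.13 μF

Step 1 — Angular frequency: ω = 2π·f = 2π·381 = 2394 rad/s.
Step 2 — Component impedances:
  R: Z = R = 4160 Ω
  L: Z = jωL = j·2394·0.0765 = 0 + j183.1 Ω
  C: Z = 1/(jωC) = -j/(ω·C) = 0 - j101.1 Ω
Step 3 — Parallel combination: 1/Z_total = 1/R + 1/L + 1/C; Z_total = 12.23 - j225.3 Ω = 225.6∠-86.9° Ω.

Z = 12.23 - j225.3 Ω = 225.6∠-86.9° Ω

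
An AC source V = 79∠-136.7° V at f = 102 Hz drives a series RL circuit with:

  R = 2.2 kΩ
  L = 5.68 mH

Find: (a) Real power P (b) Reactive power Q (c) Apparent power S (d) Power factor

Step 1 — Angular frequency: ω = 2π·f = 2π·102 = 640.9 rad/s.
Step 2 — Component impedances:
  R: Z = R = 2200 Ω
  L: Z = jωL = j·640.9·0.00568 = 0 + j3.64 Ω
Step 3 — Series combination: Z_total = R + L = 2200 + j3.64 Ω = 2200∠0.1° Ω.
Step 4 — Source phasor: V = 79∠-136.7° V = -57.49 - j54.18 V.
Step 5 — Current: I = V / Z = -0.02617 - j0.02458 A = 0.03591∠-136.8° A.
Step 6 — Complex power: S = V·I* = 2.837 + j0.004694 VA.
Step 7 — Real power: P = Re(S) = 2.837 W.
Step 8 — Reactive power: Q = Im(S) = 0.004694 VAR.
Step 9 — Apparent power: |S| = 2.837 VA.
Step 10 — Power factor: PF = P/|S| = 1 (lagging).

(a) P = 2.837 W  (b) Q = 0.004694 VAR  (c) S = 2.837 VA  (d) PF = 1 (lagging)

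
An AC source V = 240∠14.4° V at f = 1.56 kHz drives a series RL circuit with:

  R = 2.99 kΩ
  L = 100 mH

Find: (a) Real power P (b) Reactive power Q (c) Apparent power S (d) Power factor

Step 1 — Angular frequency: ω = 2π·f = 2π·1560 = 9802 rad/s.
Step 2 — Component impedances:
  R: Z = R = 2990 Ω
  L: Z = jωL = j·9802·0.1 = 0 + j980.2 Ω
Step 3 — Series combination: Z_total = R + L = 2990 + j980.2 Ω = 3147∠18.2° Ω.
Step 4 — Source phasor: V = 240∠14.4° V = 232.5 + j59.69 V.
Step 5 — Current: I = V / Z = 0.07611 - j0.004989 A = 0.07627∠-3.8° A.
Step 6 — Complex power: S = V·I* = 17.39 + j5.702 VA.
Step 7 — Real power: P = Re(S) = 17.39 W.
Step 8 — Reactive power: Q = Im(S) = 5.702 VAR.
Step 9 — Apparent power: |S| = 18.31 VA.
Step 10 — Power factor: PF = P/|S| = 0.9502 (lagging).

(a) P = 17.39 W  (b) Q = 5.702 VAR  (c) S = 18.31 VA  (d) PF = 0.9502 (lagging)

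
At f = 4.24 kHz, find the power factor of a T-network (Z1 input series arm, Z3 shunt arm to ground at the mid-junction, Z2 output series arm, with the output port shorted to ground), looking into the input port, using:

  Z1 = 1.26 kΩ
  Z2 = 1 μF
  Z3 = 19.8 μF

Step 1 — Angular frequency: ω = 2π·f = 2π·4240 = 2.664e+04 rad/s.
Step 2 — Component impedances:
  Z1: Z = R = 1260 Ω
  Z2: Z = 1/(jωC) = -j/(ω·C) = 0 - j37.54 Ω
  Z3: Z = 1/(jωC) = -j/(ω·C) = 0 - j1.896 Ω
Step 3 — With the output port shorted to ground, the output series arm Z2 runs from the junction to ground; the shunt arm Z3 also runs from the junction to ground. They appear in parallel: Z3 || Z2 = 0 - j1.805 Ω.
Step 4 — Series with input arm Z1: Z_in = Z1 + (Z3 || Z2) = 1260 - j1.805 Ω = 1260∠-0.1° Ω.
Step 5 — Power factor: PF = cos(φ) = Re(Z)/|Z| = 1260/1260 = 1.
Step 6 — Type: Im(Z) = -1.805 ⇒ leading (phase φ = -0.1°).

PF = 1 (leading, φ = -0.1°)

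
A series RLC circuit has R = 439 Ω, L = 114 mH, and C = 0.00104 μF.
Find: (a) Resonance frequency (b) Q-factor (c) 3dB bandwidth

Step 1 — Resonance: ω₀ = 1/√(LC) = 1/√(0.114·1.04e-09) = 9.184e+04 rad/s.
Step 2 — f₀ = ω₀/(2π) = 1.462e+04 Hz.
Step 3 — Series Q: Q = ω₀L/R = 9.184e+04·0.114/439 = 23.85.
Step 4 — Bandwidth: Δω = ω₀/Q = 3851 rad/s; BW = Δω/(2π) = 612.9 Hz.

(a) f₀ = 1.462e+04 Hz  (b) Q = 23.85  (c) BW = 612.9 Hz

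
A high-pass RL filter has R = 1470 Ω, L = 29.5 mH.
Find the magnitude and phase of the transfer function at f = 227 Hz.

Step 1 — Angular frequency: ω = 2π·227 = 1426 rad/s.
Step 2 — Transfer function: H(jω) = jωL/(R + jωL).
Step 3 — Numerator jωL = j·42.08; denominator R + jωL = 1470 + j42.08.
Step 4 — H = 0.0008186 + j0.0286.
Step 5 — Magnitude: |H| = 0.02861 (-30.9 dB); phase: φ = 88.4°.

|H| = 0.02861 (-30.9 dB), φ = 88.4°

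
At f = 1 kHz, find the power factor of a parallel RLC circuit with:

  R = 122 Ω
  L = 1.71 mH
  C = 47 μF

Step 1 — Angular frequency: ω = 2π·f = 2π·1000 = 6283 rad/s.
Step 2 — Component impedances:
  R: Z = R = 122 Ω
  L: Z = jωL = j·6283·0.00171 = 0 + j10.74 Ω
  C: Z = 1/(jωC) = -j/(ω·C) = 0 - j3.386 Ω
Step 3 — Parallel combination: 1/Z_total = 1/R + 1/L + 1/C; Z_total = 0.2001 - j4.937 Ω = 4.941∠-87.7° Ω.
Step 4 — Power factor: PF = cos(φ) = Re(Z)/|Z| = 0.2001/4.941 = 0.0405.
Step 5 — Type: Im(Z) = -4.937 ⇒ leading (phase φ = -87.7°).

PF = 0.0405 (leading, φ = -87.7°)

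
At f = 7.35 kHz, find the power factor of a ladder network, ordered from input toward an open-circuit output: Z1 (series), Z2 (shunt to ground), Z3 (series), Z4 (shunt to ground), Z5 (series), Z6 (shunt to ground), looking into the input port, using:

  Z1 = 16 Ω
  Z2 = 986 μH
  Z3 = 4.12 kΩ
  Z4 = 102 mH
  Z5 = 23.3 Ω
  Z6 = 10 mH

Step 1 — Angular frequency: ω = 2π·f = 2π·7350 = 4.618e+04 rad/s.
Step 2 — Component impedances:
  Z1: Z = R = 16 Ω
  Z2: Z = jωL = j·4.618e+04·0.000986 = 0 + j45.53 Ω
  Z3: Z = R = 4120 Ω
  Z4: Z = jωL = j·4.618e+04·0.102 = 0 + j4711 Ω
  Z5: Z = R = 23.3 Ω
  Z6: Z = jωL = j·4.618e+04·0.01 = 0 + j461.8 Ω
Step 3 — Ladder network (open output): work backward from the far end, alternating series and parallel combinations. Z_in = 16.49 + j45.48 Ω = 48.38∠70.1° Ω.
Step 4 — Power factor: PF = cos(φ) = Re(Z)/|Z| = 16.495/48.378 = 0.341.
Step 5 — Type: Im(Z) = 45.48 ⇒ lagging (phase φ = 70.1°).

PF = 0.341 (lagging, φ = 70.1°)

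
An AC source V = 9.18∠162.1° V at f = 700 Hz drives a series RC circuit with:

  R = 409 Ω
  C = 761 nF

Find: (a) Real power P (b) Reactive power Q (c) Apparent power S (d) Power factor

Step 1 — Angular frequency: ω = 2π·f = 2π·700 = 4398 rad/s.
Step 2 — Component impedances:
  R: Z = R = 409 Ω
  C: Z = 1/(jωC) = -j/(ω·C) = 0 - j298.8 Ω
Step 3 — Series combination: Z_total = R + C = 409 - j298.8 Ω = 506.5∠-36.1° Ω.
Step 4 — Source phasor: V = 9.18∠162.1° V = -8.736 + j2.822 V.
Step 5 — Current: I = V / Z = -0.01721 - j0.005675 A = 0.01812∠-161.8° A.
Step 6 — Complex power: S = V·I* = 0.1344 - j0.09814 VA.
Step 7 — Real power: P = Re(S) = 0.1344 W.
Step 8 — Reactive power: Q = Im(S) = -0.09814 VAR.
Step 9 — Apparent power: |S| = 0.1664 VA.
Step 10 — Power factor: PF = P/|S| = 0.8075 (leading).

(a) P = 0.1344 W  (b) Q = -0.09814 VAR  (c) S = 0.1664 VA  (d) PF = 0.8075 (leading)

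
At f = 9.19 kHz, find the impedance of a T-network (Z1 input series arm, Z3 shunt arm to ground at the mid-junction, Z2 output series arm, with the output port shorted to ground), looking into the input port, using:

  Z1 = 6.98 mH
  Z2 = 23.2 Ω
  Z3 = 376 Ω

Step 1 — Angular frequency: ω = 2π·f = 2π·9190 = 5.774e+04 rad/s.
Step 2 — Component impedances:
  Z1: Z = jωL = j·5.774e+04·0.00698 = 0 + j403 Ω
  Z2: Z = R = 23.2 Ω
  Z3: Z = R = 376 Ω
Step 3 — With the output port shorted to ground, the output series arm Z2 runs from the junction to ground; the shunt arm Z3 also runs from the junction to ground. They appear in parallel: Z3 || Z2 = 21.85 Ω.
Step 4 — Series with input arm Z1: Z_in = Z1 + (Z3 || Z2) = 21.85 + j403 Ω = 403.6∠86.9° Ω.

Z = 21.85 + j403 Ω = 403.6∠86.9° Ω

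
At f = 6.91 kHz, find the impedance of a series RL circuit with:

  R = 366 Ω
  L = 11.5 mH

Step 1 — Angular frequency: ω = 2π·f = 2π·6910 = 4.342e+04 rad/s.
Step 2 — Component impedances:
  R: Z = R = 366 Ω
  L: Z = jωL = j·4.342e+04·0.0115 = 0 + j499.3 Ω
Step 3 — Series combination: Z_total = R + L = 366 + j499.3 Ω = 619.1∠53.8° Ω.

Z = 366 + j499.3 Ω = 619.1∠53.8° Ω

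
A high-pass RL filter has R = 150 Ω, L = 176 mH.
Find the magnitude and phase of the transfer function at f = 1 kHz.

Step 1 — Angular frequency: ω = 2π·1000 = 6283 rad/s.
Step 2 — Transfer function: H(jω) = jωL/(R + jωL).
Step 3 — Numerator jωL = j·1106; denominator R + jωL = 150 + j1106.
Step 4 — H = 0.9819 + j0.1332.
Step 5 — Magnitude: |H| = 0.9909 (-0.1 dB); phase: φ = 7.7°.

|H| = 0.9909 (-0.1 dB), φ = 7.7°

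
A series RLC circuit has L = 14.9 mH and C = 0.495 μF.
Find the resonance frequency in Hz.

Step 1 — Resonance condition Im(Z)=0 gives ω₀ = 1/√(LC).
Step 2 — ω₀ = 1/√(0.0149·4.95e-07) = 1.164e+04 rad/s.
Step 3 — f₀ = ω₀/(2π) = 1853 Hz.

f₀ = 1853 Hz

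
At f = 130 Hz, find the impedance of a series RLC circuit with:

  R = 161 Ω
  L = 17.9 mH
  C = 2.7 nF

Step 1 — Angular frequency: ω = 2π·f = 2π·130 = 816.8 rad/s.
Step 2 — Component impedances:
  R: Z = R = 161 Ω
  L: Z = jωL = j·816.8·0.0179 = 0 + j14.62 Ω
  C: Z = 1/(jωC) = -j/(ω·C) = 0 - j4.534e+05 Ω
Step 3 — Series combination: Z_total = R + L + C = 161 - j4.534e+05 Ω = 4.534e+05∠-90.0° Ω.

Z = 161 - j4.534e+05 Ω = 4.534e+05∠-90.0° Ω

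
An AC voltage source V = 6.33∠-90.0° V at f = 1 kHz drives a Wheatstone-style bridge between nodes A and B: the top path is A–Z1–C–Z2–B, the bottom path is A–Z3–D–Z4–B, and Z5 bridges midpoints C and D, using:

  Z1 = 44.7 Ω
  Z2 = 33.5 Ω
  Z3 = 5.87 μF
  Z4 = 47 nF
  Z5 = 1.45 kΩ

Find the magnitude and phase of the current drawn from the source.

Step 1 — Angular frequency: ω = 2π·f = 2π·1000 = 6283 rad/s.
Step 2 — Component impedances:
  Z1: Z = R = 44.7 Ω
  Z2: Z = R = 33.5 Ω
  Z3: Z = 1/(jωC) = -j/(ω·C) = 0 - j27.11 Ω
  Z4: Z = 1/(jωC) = -j/(ω·C) = 0 - j3386 Ω
  Z5: Z = R = 1450 Ω
Step 3 — Bridge requires nodal analysis (the Z5 bridge couples midpoints C and D, so the two paths cannot be reduced to a simple series/parallel combination). Setting node B to ground and injecting 1 A at node A, the 3-node admittance system at A, C, D solves to V_A = Z_AB = 76.86 - j1.755 Ω = 76.88∠-1.3° Ω.
Step 4 — Source phasor: V = 6.33∠-90.0° V = 0 - j6.33 V.
Step 5 — Ohm's law: I = V / Z_total = (0 - j6.33) / (76.86 - j1.755) = 0.00188 - j0.08231 A.
Step 6 — Convert to polar: |I| = 0.08234 A, ∠I = -88.7°.

I = 0.08234∠-88.7° A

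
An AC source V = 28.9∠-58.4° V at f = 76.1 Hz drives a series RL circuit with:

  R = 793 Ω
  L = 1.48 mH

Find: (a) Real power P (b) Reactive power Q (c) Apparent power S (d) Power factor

Step 1 — Angular frequency: ω = 2π·f = 2π·76.1 = 478.2 rad/s.
Step 2 — Component impedances:
  R: Z = R = 793 Ω
  L: Z = jωL = j·478.2·0.00148 = 0 + j0.7077 Ω
Step 3 — Series combination: Z_total = R + L = 793 + j0.7077 Ω = 793∠0.1° Ω.
Step 4 — Source phasor: V = 28.9∠-58.4° V = 15.14 - j24.61 V.
Step 5 — Current: I = V / Z = 0.01907 - j0.03106 A = 0.03644∠-58.5° A.
Step 6 — Complex power: S = V·I* = 1.053 + j0.0009399 VA.
Step 7 — Real power: P = Re(S) = 1.053 W.
Step 8 — Reactive power: Q = Im(S) = 0.0009399 VAR.
Step 9 — Apparent power: |S| = 1.053 VA.
Step 10 — Power factor: PF = P/|S| = 1 (lagging).

(a) P = 1.053 W  (b) Q = 0.0009399 VAR  (c) S = 1.053 VA  (d) PF = 1 (lagging)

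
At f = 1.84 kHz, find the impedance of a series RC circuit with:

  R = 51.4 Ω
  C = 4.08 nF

Step 1 — Angular frequency: ω = 2π·f = 2π·1840 = 1.156e+04 rad/s.
Step 2 — Component impedances:
  R: Z = R = 51.4 Ω
  C: Z = 1/(jωC) = -j/(ω·C) = 0 - j2.12e+04 Ω
Step 3 — Series combination: Z_total = R + C = 51.4 - j2.12e+04 Ω = 2.12e+04∠-89.9° Ω.

Z = 51.4 - j2.12e+04 Ω = 2.12e+04∠-89.9° Ω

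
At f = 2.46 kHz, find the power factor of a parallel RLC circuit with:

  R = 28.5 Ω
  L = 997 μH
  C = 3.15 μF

Step 1 — Angular frequency: ω = 2π·f = 2π·2460 = 1.546e+04 rad/s.
Step 2 — Component impedances:
  R: Z = R = 28.5 Ω
  L: Z = jωL = j·1.546e+04·0.000997 = 0 + j15.41 Ω
  C: Z = 1/(jωC) = -j/(ω·C) = 0 - j20.54 Ω
Step 3 — Parallel combination: 1/Z_total = 1/R + 1/L + 1/C; Z_total = 23.49 + j10.85 Ω = 25.87∠24.8° Ω.
Step 4 — Power factor: PF = cos(φ) = Re(Z)/|Z| = 23.49/25.874 = 0.9079.
Step 5 — Type: Im(Z) = 10.85 ⇒ lagging (phase φ = 24.8°).

PF = 0.9079 (lagging, φ = 24.8°)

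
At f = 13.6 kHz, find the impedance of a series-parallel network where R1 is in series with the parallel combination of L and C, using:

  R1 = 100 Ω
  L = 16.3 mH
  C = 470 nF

Step 1 — Angular frequency: ω = 2π·f = 2π·1.36e+04 = 8.545e+04 rad/s.
Step 2 — Component impedances:
  R1: Z = R = 100 Ω
  L: Z = jωL = j·8.545e+04·0.0163 = 0 + j1393 Ω
  C: Z = 1/(jωC) = -j/(ω·C) = 0 - j24.9 Ω
Step 3 — Parallel branch: L || C = 1/(1/L + 1/C) = 0 - j25.35 Ω.
Step 4 — Series with R1: Z_total = R1 + (L || C) = 100 - j25.35 Ω = 103.2∠-14.2° Ω.

Z = 100 - j25.35 Ω = 103.2∠-14.2° Ω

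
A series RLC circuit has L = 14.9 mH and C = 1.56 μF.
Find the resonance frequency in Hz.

Step 1 — Resonance condition Im(Z)=0 gives ω₀ = 1/√(LC).
Step 2 — ω₀ = 1/√(0.0149·1.56e-06) = 6559 rad/s.
Step 3 — f₀ = ω₀/(2π) = 1044 Hz.

f₀ = 1044 Hz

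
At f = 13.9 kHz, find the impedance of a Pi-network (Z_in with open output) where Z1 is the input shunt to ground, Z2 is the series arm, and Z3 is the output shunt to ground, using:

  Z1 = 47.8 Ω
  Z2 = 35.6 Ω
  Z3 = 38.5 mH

Step 1 — Angular frequency: ω = 2π·f = 2π·1.39e+04 = 8.734e+04 rad/s.
Step 2 — Component impedances:
  Z1: Z = R = 47.8 Ω
  Z2: Z = R = 35.6 Ω
  Z3: Z = jωL = j·8.734e+04·0.0385 = 0 + j3362 Ω
Step 3 — With open output, the series arm Z2 and the output shunt Z3 appear in series to ground: Z2 + Z3 = 35.6 + j3362 Ω.
Step 4 — Parallel with input shunt Z1: Z_in = Z1 || (Z2 + Z3) = 47.78 + j0.6791 Ω = 47.79∠0.8° Ω.

Z = 47.78 + j0.6791 Ω = 47.79∠0.8° Ω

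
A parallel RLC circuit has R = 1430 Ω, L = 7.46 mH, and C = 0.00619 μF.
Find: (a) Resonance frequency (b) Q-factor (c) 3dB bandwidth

Step 1 — Resonance: ω₀ = 1/√(LC) = 1/√(0.00746·6.19e-09) = 1.472e+05 rad/s.
Step 2 — f₀ = ω₀/(2π) = 2.342e+04 Hz.
Step 3 — Parallel Q: Q = R/(ω₀L) = 1430/(1.472e+05·0.00746) = 1.303.
Step 4 — Bandwidth: Δω = ω₀/Q = 1.13e+05 rad/s; BW = Δω/(2π) = 1.798e+04 Hz.

(a) f₀ = 2.342e+04 Hz  (b) Q = 1.303  (c) BW = 1.798e+04 Hz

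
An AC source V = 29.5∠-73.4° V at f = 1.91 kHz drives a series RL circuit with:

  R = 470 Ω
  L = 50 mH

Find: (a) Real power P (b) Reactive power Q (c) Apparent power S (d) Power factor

Step 1 — Angular frequency: ω = 2π·f = 2π·1910 = 1.2e+04 rad/s.
Step 2 — Component impedances:
  R: Z = R = 470 Ω
  L: Z = jωL = j·1.2e+04·0.05 = 0 + j600 Ω
Step 3 — Series combination: Z_total = R + L = 470 + j600 Ω = 762.2∠51.9° Ω.
Step 4 — Source phasor: V = 29.5∠-73.4° V = 8.428 - j28.27 V.
Step 5 — Current: I = V / Z = -0.02238 - j0.03158 A = 0.0387∠-125.3° A.
Step 6 — Complex power: S = V·I* = 0.704 + j0.8988 VA.
Step 7 — Real power: P = Re(S) = 0.704 W.
Step 8 — Reactive power: Q = Im(S) = 0.8988 VAR.
Step 9 — Apparent power: |S| = 1.142 VA.
Step 10 — Power factor: PF = P/|S| = 0.6166 (lagging).

(a) P = 0.704 W  (b) Q = 0.8988 VAR  (c) S = 1.142 VA  (d) PF = 0.6166 (lagging)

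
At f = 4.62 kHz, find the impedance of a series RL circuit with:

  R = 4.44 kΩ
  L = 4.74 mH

Step 1 — Angular frequency: ω = 2π·f = 2π·4620 = 2.903e+04 rad/s.
Step 2 — Component impedances:
  R: Z = R = 4440 Ω
  L: Z = jωL = j·2.903e+04·0.00474 = 0 + j137.6 Ω
Step 3 — Series combination: Z_total = R + L = 4440 + j137.6 Ω = 4442∠1.8° Ω.

Z = 4440 + j137.6 Ω = 4442∠1.8° Ω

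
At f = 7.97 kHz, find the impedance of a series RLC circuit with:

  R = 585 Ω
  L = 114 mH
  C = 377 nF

Step 1 — Angular frequency: ω = 2π·f = 2π·7970 = 5.008e+04 rad/s.
Step 2 — Component impedances:
  R: Z = R = 585 Ω
  L: Z = jωL = j·5.008e+04·0.114 = 0 + j5709 Ω
  C: Z = 1/(jωC) = -j/(ω·C) = 0 - j52.97 Ω
Step 3 — Series combination: Z_total = R + L + C = 585 + j5656 Ω = 5686∠84.1° Ω.

Z = 585 + j5656 Ω = 5686∠84.1° Ω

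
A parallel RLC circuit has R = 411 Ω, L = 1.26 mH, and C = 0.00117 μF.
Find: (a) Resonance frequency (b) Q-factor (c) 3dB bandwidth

Step 1 — Resonance: ω₀ = 1/√(LC) = 1/√(0.00126·1.17e-09) = 8.236e+05 rad/s.
Step 2 — f₀ = ω₀/(2π) = 1.311e+05 Hz.
Step 3 — Parallel Q: Q = R/(ω₀L) = 411/(8.236e+05·0.00126) = 0.396.
Step 4 — Bandwidth: Δω = ω₀/Q = 2.08e+06 rad/s; BW = Δω/(2π) = 3.31e+05 Hz.

(a) f₀ = 1.311e+05 Hz  (b) Q = 0.396  (c) BW = 3.31e+05 Hz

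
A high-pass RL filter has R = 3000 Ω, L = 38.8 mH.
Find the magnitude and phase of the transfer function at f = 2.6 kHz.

Step 1 — Angular frequency: ω = 2π·2600 = 1.634e+04 rad/s.
Step 2 — Transfer function: H(jω) = jωL/(R + jωL).
Step 3 — Numerator jωL = j·633.8; denominator R + jωL = 3000 + j633.8.
Step 4 — H = 0.04273 + j0.2023.
Step 5 — Magnitude: |H| = 0.2067 (-13.7 dB); phase: φ = 78.1°.

|H| = 0.2067 (-13.7 dB), φ = 78.1°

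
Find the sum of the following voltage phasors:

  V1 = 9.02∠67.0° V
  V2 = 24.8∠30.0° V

Step 1 — Convert each phasor to rectangular form:
  V1 = 9.02·(cos(67.0°) + j·sin(67.0°)) = 3.524 + j8.303 V
  V2 = 24.8·(cos(30.0°) + j·sin(30.0°)) = 21.48 + j12.4 V
Step 2 — Sum components: V_total = 25 + j20.7 V.
Step 3 — Convert to polar: |V_total| = 32.46 V, ∠V_total = 39.6°.

V_total = 32.46∠39.6° V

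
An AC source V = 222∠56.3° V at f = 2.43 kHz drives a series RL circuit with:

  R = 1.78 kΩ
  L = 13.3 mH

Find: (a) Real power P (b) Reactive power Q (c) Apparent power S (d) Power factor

Step 1 — Angular frequency: ω = 2π·f = 2π·2430 = 1.527e+04 rad/s.
Step 2 — Component impedances:
  R: Z = R = 1780 Ω
  L: Z = jωL = j·1.527e+04·0.0133 = 0 + j203.1 Ω
Step 3 — Series combination: Z_total = R + L = 1780 + j203.1 Ω = 1792∠6.5° Ω.
Step 4 — Source phasor: V = 222∠56.3° V = 123.2 + j184.7 V.
Step 5 — Current: I = V / Z = 0.08 + j0.09463 A = 0.1239∠49.8° A.
Step 6 — Complex power: S = V·I* = 27.33 + j3.118 VA.
Step 7 — Real power: P = Re(S) = 27.33 W.
Step 8 — Reactive power: Q = Im(S) = 3.118 VAR.
Step 9 — Apparent power: |S| = 27.51 VA.
Step 10 — Power factor: PF = P/|S| = 0.9936 (lagging).

(a) P = 27.33 W  (b) Q = 3.118 VAR  (c) S = 27.51 VA  (d) PF = 0.9936 (lagging)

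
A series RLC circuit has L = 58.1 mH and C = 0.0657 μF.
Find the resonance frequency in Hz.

Step 1 — Resonance condition Im(Z)=0 gives ω₀ = 1/√(LC).
Step 2 — ω₀ = 1/√(0.0581·6.57e-08) = 1.619e+04 rad/s.
Step 3 — f₀ = ω₀/(2π) = 2576 Hz.

f₀ = 2576 Hz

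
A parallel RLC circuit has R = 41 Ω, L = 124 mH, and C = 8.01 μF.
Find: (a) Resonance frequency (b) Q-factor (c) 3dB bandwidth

Step 1 — Resonance: ω₀ = 1/√(LC) = 1/√(0.124·8.01e-06) = 1003 rad/s.
Step 2 — f₀ = ω₀/(2π) = 159.7 Hz.
Step 3 — Parallel Q: Q = R/(ω₀L) = 41/(1003·0.124) = 0.3295.
Step 4 — Bandwidth: Δω = ω₀/Q = 3045 rad/s; BW = Δω/(2π) = 484.6 Hz.

(a) f₀ = 159.7 Hz  (b) Q = 0.3295  (c) BW = 484.6 Hz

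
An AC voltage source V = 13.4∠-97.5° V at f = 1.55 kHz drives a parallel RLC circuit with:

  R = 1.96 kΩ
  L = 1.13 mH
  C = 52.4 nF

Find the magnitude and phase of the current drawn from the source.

Step 1 — Angular frequency: ω = 2π·f = 2π·1550 = 9739 rad/s.
Step 2 — Component impedances:
  R: Z = R = 1960 Ω
  L: Z = jωL = j·9739·0.00113 = 0 + j11 Ω
  C: Z = 1/(jωC) = -j/(ω·C) = 0 - j1960 Ω
Step 3 — Parallel combination: 1/Z_total = 1/R + 1/L + 1/C; Z_total = 0.06249 + j11.07 Ω = 11.07∠89.7° Ω.
Step 4 — Source phasor: V = 13.4∠-97.5° V = -1.749 - j13.29 V.
Step 5 — Ohm's law: I = V / Z_total = (-1.749 - j13.29) / (0.06249 + j11.07) = -1.201 + j0.1513 A.
Step 6 — Convert to polar: |I| = 1.211 A, ∠I = 172.8°.

I = 1.211∠172.8° A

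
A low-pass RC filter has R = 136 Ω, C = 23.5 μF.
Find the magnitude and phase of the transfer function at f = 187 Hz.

Step 1 — Angular frequency: ω = 2π·187 = 1175 rad/s.
Step 2 — Transfer function: H(jω) = 1/(1 + jωRC).
Step 3 — Denominator: 1 + jωRC = 1 + j·1175·136·2.35e-05 = 1 + j3.755.
Step 4 — H = 0.06622 - j0.2487.
Step 5 — Magnitude: |H| = 0.2573 (-11.8 dB); phase: φ = -75.1°.

|H| = 0.2573 (-11.8 dB), φ = -75.1°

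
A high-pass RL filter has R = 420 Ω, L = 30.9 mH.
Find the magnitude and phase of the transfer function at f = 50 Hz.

Step 1 — Angular frequency: ω = 2π·50 = 314.2 rad/s.
Step 2 — Transfer function: H(jω) = jωL/(R + jωL).
Step 3 — Numerator jωL = j·9.708; denominator R + jωL = 420 + j9.708.
Step 4 — H = 0.0005339 + j0.0231.
Step 5 — Magnitude: |H| = 0.02311 (-32.7 dB); phase: φ = 88.7°.

|H| = 0.02311 (-32.7 dB), φ = 88.7°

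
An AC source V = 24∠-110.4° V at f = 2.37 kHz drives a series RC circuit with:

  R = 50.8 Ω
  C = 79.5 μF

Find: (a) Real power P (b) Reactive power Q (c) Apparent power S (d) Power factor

Step 1 — Angular frequency: ω = 2π·f = 2π·2370 = 1.489e+04 rad/s.
Step 2 — Component impedances:
  R: Z = R = 50.8 Ω
  C: Z = 1/(jωC) = -j/(ω·C) = 0 - j0.8447 Ω
Step 3 — Series combination: Z_total = R + C = 50.8 - j0.8447 Ω = 50.81∠-1.0° Ω.
Step 4 — Source phasor: V = 24∠-110.4° V = -8.366 - j22.49 V.
Step 5 — Current: I = V / Z = -0.1573 - j0.4454 A = 0.4724∠-109.4° A.
Step 6 — Complex power: S = V·I* = 11.34 - j0.1885 VA.
Step 7 — Real power: P = Re(S) = 11.34 W.
Step 8 — Reactive power: Q = Im(S) = -0.1885 VAR.
Step 9 — Apparent power: |S| = 11.34 VA.
Step 10 — Power factor: PF = P/|S| = 0.9999 (leading).

(a) P = 11.34 W  (b) Q = -0.1885 VAR  (c) S = 11.34 VA  (d) PF = 0.9999 (leading)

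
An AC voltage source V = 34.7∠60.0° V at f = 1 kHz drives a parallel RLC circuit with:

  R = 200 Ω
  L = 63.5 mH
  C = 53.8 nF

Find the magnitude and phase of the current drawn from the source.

Step 1 — Angular frequency: ω = 2π·f = 2π·1000 = 6283 rad/s.
Step 2 — Component impedances:
  R: Z = R = 200 Ω
  L: Z = jωL = j·6283·0.0635 = 0 + j399 Ω
  C: Z = 1/(jωC) = -j/(ω·C) = 0 - j2958 Ω
Step 3 — Parallel combination: 1/Z_total = 1/R + 1/L + 1/C; Z_total = 168.3 + j73 Ω = 183.5∠23.4° Ω.
Step 4 — Source phasor: V = 34.7∠60.0° V = 17.35 + j30.05 V.
Step 5 — Ohm's law: I = V / Z_total = (17.35 + j30.05) / (168.3 + j73) = 0.1519 + j0.1126 A.
Step 6 — Convert to polar: |I| = 0.1891 A, ∠I = 36.6°.

I = 0.1891∠36.6° A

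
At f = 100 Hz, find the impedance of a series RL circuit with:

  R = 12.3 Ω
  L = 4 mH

Step 1 — Angular frequency: ω = 2π·f = 2π·100 = 628.3 rad/s.
Step 2 — Component impedances:
  R: Z = R = 12.3 Ω
  L: Z = jωL = j·628.3·0.004 = 0 + j2.513 Ω
Step 3 — Series combination: Z_total = R + L = 12.3 + j2.513 Ω = 12.55∠11.5° Ω.

Z = 12.3 + j2.513 Ω = 12.55∠11.5° Ω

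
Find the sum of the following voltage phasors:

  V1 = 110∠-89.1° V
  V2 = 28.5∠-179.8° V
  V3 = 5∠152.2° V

Step 1 — Convert each phasor to rectangular form:
  V1 = 110·(cos(-89.1°) + j·sin(-89.1°)) = 1.728 - j110 V
  V2 = 28.5·(cos(-179.8°) + j·sin(-179.8°)) = -28.5 - j0.09948 V
  V3 = 5·(cos(152.2°) + j·sin(152.2°)) = -4.423 + j2.332 V
Step 2 — Sum components: V_total = -31.19 - j107.8 V.
Step 3 — Convert to polar: |V_total| = 112.2 V, ∠V_total = -106.1°.

V_total = 112.2∠-106.1° V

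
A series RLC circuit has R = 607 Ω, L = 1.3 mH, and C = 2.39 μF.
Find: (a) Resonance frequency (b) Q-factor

Step 1 — Resonance condition Im(Z)=0 gives ω₀ = 1/√(LC).
Step 2 — ω₀ = 1/√(0.0013·2.39e-06) = 1.794e+04 rad/s.
Step 3 — f₀ = ω₀/(2π) = 2855 Hz.
Step 4 — Series Q: Q = ω₀L/R = 1.794e+04·0.0013/607 = 0.03842.

(a) f₀ = 2855 Hz  (b) Q = 0.03842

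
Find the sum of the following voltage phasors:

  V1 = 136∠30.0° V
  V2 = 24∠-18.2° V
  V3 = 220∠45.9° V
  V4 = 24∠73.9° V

Step 1 — Convert each phasor to rectangular form:
  V1 = 136·(cos(30.0°) + j·sin(30.0°)) = 117.8 + j68 V
  V2 = 24·(cos(-18.2°) + j·sin(-18.2°)) = 22.8 - j7.496 V
  V3 = 220·(cos(45.9°) + j·sin(45.9°)) = 153.1 + j158 V
  V4 = 24·(cos(73.9°) + j·sin(73.9°)) = 6.656 + j23.06 V
Step 2 — Sum components: V_total = 300.3 + j241.6 V.
Step 3 — Convert to polar: |V_total| = 385.4 V, ∠V_total = 38.8°.

V_total = 385.4∠38.8° V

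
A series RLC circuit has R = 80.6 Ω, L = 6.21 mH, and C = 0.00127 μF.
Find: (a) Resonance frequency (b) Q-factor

Step 1 — Resonance condition Im(Z)=0 gives ω₀ = 1/√(LC).
Step 2 — ω₀ = 1/√(0.00621·1.27e-09) = 3.561e+05 rad/s.
Step 3 — f₀ = ω₀/(2π) = 5.667e+04 Hz.
Step 4 — Series Q: Q = ω₀L/R = 3.561e+05·0.00621/80.6 = 27.44.

(a) f₀ = 5.667e+04 Hz  (b) Q = 27.44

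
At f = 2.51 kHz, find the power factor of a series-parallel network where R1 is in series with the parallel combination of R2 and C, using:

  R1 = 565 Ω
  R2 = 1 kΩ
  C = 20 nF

Step 1 — Angular frequency: ω = 2π·f = 2π·2510 = 1.577e+04 rad/s.
Step 2 — Component impedances:
  R1: Z = R = 565 Ω
  R2: Z = R = 1000 Ω
  C: Z = 1/(jωC) = -j/(ω·C) = 0 - j3170 Ω
Step 3 — Parallel branch: R2 || C = 1/(1/R2 + 1/C) = 909.5 - j286.9 Ω.
Step 4 — Series with R1: Z_total = R1 + (R2 || C) = 1475 - j286.9 Ω = 1502∠-11.0° Ω.
Step 5 — Power factor: PF = cos(φ) = Re(Z)/|Z| = 1474.5/1502.2 = 0.9816.
Step 6 — Type: Im(Z) = -286.9 ⇒ leading (phase φ = -11.0°).

PF = 0.9816 (leading, φ = -11.0°)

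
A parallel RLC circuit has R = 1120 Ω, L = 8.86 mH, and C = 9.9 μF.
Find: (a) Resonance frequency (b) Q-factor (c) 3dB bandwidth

Step 1 — Resonance: ω₀ = 1/√(LC) = 1/√(0.00886·9.9e-06) = 3376 rad/s.
Step 2 — f₀ = ω₀/(2π) = 537.4 Hz.
Step 3 — Parallel Q: Q = R/(ω₀L) = 1120/(3376·0.00886) = 37.44.
Step 4 — Bandwidth: Δω = ω₀/Q = 90.19 rad/s; BW = Δω/(2π) = 14.35 Hz.

(a) f₀ = 537.4 Hz  (b) Q = 37.44  (c) BW = 14.35 Hz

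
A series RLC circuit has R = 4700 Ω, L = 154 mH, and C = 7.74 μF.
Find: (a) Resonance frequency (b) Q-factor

Step 1 — Resonance condition Im(Z)=0 gives ω₀ = 1/√(LC).
Step 2 — ω₀ = 1/√(0.154·7.74e-06) = 915.9 rad/s.
Step 3 — f₀ = ω₀/(2π) = 145.8 Hz.
Step 4 — Series Q: Q = ω₀L/R = 915.9·0.154/4700 = 0.03001.

(a) f₀ = 145.8 Hz  (b) Q = 0.03001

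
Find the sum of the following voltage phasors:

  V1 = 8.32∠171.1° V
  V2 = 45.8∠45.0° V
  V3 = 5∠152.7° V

Step 1 — Convert each phasor to rectangular form:
  V1 = 8.32·(cos(171.1°) + j·sin(171.1°)) = -8.22 + j1.287 V
  V2 = 45.8·(cos(45.0°) + j·sin(45.0°)) = 32.39 + j32.39 V
  V3 = 5·(cos(152.7°) + j·sin(152.7°)) = -4.443 + j2.293 V
Step 2 — Sum components: V_total = 19.72 + j35.97 V.
Step 3 — Convert to polar: |V_total| = 41.02 V, ∠V_total = 61.3°.

V_total = 41.02∠61.3° V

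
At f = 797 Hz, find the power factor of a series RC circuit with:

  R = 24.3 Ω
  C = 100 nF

Step 1 — Angular frequency: ω = 2π·f = 2π·797 = 5008 rad/s.
Step 2 — Component impedances:
  R: Z = R = 24.3 Ω
  C: Z = 1/(jωC) = -j/(ω·C) = 0 - j1997 Ω
Step 3 — Series combination: Z_total = R + C = 24.3 - j1997 Ω = 1997∠-89.3° Ω.
Step 4 — Power factor: PF = cos(φ) = Re(Z)/|Z| = 24.3/1997 = 0.01217.
Step 5 — Type: Im(Z) = -1997 ⇒ leading (phase φ = -89.3°).

PF = 0.01217 (leading, φ = -89.3°)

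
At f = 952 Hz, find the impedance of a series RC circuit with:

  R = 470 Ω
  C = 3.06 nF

Step 1 — Angular frequency: ω = 2π·f = 2π·952 = 5982 rad/s.
Step 2 — Component impedances:
  R: Z = R = 470 Ω
  C: Z = 1/(jωC) = -j/(ω·C) = 0 - j5.463e+04 Ω
Step 3 — Series combination: Z_total = R + C = 470 - j5.463e+04 Ω = 5.464e+04∠-89.5° Ω.

Z = 470 - j5.463e+04 Ω = 5.464e+04∠-89.5° Ω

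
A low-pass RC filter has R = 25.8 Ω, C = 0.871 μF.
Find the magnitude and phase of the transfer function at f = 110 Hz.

Step 1 — Angular frequency: ω = 2π·110 = 691.2 rad/s.
Step 2 — Transfer function: H(jω) = 1/(1 + jωRC).
Step 3 — Denominator: 1 + jωRC = 1 + j·691.2·25.8·8.71e-07 = 1 + j0.01553.
Step 4 — H = 0.9998 - j0.01553.
Step 5 — Magnitude: |H| = 0.9999 (-0.0 dB); phase: φ = -0.9°.

|H| = 0.9999 (-0.0 dB), φ = -0.9°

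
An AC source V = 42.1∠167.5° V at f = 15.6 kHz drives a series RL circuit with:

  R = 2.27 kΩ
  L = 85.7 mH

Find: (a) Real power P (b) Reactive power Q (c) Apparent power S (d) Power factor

Step 1 — Angular frequency: ω = 2π·f = 2π·1.56e+04 = 9.802e+04 rad/s.
Step 2 — Component impedances:
  R: Z = R = 2270 Ω
  L: Z = jωL = j·9.802e+04·0.0857 = 0 + j8400 Ω
Step 3 — Series combination: Z_total = R + L = 2270 + j8400 Ω = 8701∠74.9° Ω.
Step 4 — Source phasor: V = 42.1∠167.5° V = -41.1 + j9.112 V.
Step 5 — Current: I = V / Z = -0.0002213 + j0.004833 A = 0.004838∠92.6° A.
Step 6 — Complex power: S = V·I* = 0.05314 + j0.1966 VA.
Step 7 — Real power: P = Re(S) = 0.05314 W.
Step 8 — Reactive power: Q = Im(S) = 0.1966 VAR.
Step 9 — Apparent power: |S| = 0.2037 VA.
Step 10 — Power factor: PF = P/|S| = 0.2609 (lagging).

(a) P = 0.05314 W  (b) Q = 0.1966 VAR  (c) S = 0.2037 VA  (d) PF = 0.2609 (lagging)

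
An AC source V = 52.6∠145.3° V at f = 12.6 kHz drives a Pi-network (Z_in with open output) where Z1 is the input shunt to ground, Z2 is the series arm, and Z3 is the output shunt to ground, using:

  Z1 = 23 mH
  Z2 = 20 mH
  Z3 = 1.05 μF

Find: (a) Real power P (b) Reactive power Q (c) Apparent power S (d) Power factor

Step 1 — Angular frequency: ω = 2π·f = 2π·1.26e+04 = 7.917e+04 rad/s.
Step 2 — Component impedances:
  Z1: Z = jωL = j·7.917e+04·0.023 = 0 + j1821 Ω
  Z2: Z = jωL = j·7.917e+04·0.02 = 0 + j1583 Ω
  Z3: Z = 1/(jωC) = -j/(ω·C) = 0 - j12.03 Ω
Step 3 — With open output, the series arm Z2 and the output shunt Z3 appear in series to ground: Z2 + Z3 = 0 + j1571 Ω.
Step 4 — Parallel with input shunt Z1: Z_in = Z1 || (Z2 + Z3) = 0 + j843.5 Ω = 843.5∠90.0° Ω.
Step 5 — Source phasor: V = 52.6∠145.3° V = -43.24 + j29.94 V.
Step 6 — Current: I = V / Z = 0.0355 + j0.05127 A = 0.06236∠55.3° A.
Step 7 — Complex power: S = V·I* = 0 + j3.28 VA.
Step 8 — Real power: P = Re(S) = 0 W.
Step 9 — Reactive power: Q = Im(S) = 3.28 VAR.
Step 10 — Apparent power: |S| = 3.28 VA.
Step 11 — Power factor: PF = P/|S| = 0 (lagging).

(a) P = 0 W  (b) Q = 3.28 VAR  (c) S = 3.28 VA  (d) PF = 0 (lagging)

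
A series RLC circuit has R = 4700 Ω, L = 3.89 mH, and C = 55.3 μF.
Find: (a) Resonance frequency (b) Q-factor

Step 1 — Resonance condition Im(Z)=0 gives ω₀ = 1/√(LC).
Step 2 — ω₀ = 1/√(0.00389·5.53e-05) = 2156 rad/s.
Step 3 — f₀ = ω₀/(2π) = 343.1 Hz.
Step 4 — Series Q: Q = ω₀L/R = 2156·0.00389/4700 = 0.001784.

(a) f₀ = 343.1 Hz  (b) Q = 0.001784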